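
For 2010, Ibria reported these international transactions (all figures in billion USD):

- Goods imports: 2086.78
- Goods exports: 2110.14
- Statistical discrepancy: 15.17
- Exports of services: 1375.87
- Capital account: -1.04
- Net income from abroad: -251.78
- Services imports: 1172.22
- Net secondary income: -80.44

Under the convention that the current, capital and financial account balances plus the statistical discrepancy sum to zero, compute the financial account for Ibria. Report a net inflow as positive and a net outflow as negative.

91.08

Goods balance = 2110.14 - 2086.78 = 23.36
Services balance = 1375.87 - 1172.22 = 203.65
Trade balance (goods + services) = 23.36 + 203.65 = 227.01
Net primary income = -251.78
Net secondary income = -80.44
Current account = 227.01 + (-251.78) + (-80.44) = -105.21
Financial account = -(-105.21 + (-1.04) + 15.17) = 91.08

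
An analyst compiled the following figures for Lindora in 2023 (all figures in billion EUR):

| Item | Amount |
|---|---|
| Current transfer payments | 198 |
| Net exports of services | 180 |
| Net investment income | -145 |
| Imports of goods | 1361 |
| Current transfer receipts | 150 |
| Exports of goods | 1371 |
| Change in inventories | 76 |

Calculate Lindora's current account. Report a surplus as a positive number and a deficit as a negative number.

-3

Goods balance = 1371 - 1361 = 10
Services balance = 180
Trade balance (goods + services) = 10 + 180 = 190
Net primary income = -145
Net secondary income = 150 - 198 = -48
Current account = 190 + (-145) + (-48) = -3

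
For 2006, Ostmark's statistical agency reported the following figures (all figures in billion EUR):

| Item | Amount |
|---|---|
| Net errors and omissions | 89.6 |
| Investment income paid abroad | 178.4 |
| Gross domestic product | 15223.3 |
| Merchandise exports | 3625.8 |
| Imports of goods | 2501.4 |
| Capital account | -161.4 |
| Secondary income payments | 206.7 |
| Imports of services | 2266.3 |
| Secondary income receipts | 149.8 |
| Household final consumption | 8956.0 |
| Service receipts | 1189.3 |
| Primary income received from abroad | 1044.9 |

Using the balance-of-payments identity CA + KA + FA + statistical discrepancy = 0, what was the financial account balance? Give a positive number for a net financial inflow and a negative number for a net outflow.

Goods balance = 3625.8 - 2501.4 = 1124.4
Services balance = 1189.3 - 2266.3 = -1077.0
Trade balance (goods + services) = 1124.4 + (-1077.0) = 47.4
Net primary income = 1044.9 - 178.4 = 866.5
Net secondary income = 149.8 - 206.7 = -56.9
Current account = 47.4 + 866.5 + (-56.9) = 857.0
Financial account = -(857.0 + (-161.4) + 89.6) = -785.2

-785.2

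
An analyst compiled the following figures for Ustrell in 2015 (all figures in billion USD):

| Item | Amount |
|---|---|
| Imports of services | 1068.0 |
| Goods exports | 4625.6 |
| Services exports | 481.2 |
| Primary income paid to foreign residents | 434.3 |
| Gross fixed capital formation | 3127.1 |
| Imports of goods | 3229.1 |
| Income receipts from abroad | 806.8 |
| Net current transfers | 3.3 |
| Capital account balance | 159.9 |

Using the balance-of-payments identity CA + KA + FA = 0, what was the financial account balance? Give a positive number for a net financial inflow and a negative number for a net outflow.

Goods balance = 4625.6 - 3229.1 = 1396.5
Services balance = 481.2 - 1068.0 = -586.8
Trade balance (goods + services) = 1396.5 + (-586.8) = 809.7
Net primary income = 806.8 - 434.3 = 372.5
Net secondary income = 3.3
Current account = 809.7 + 372.5 + 3.3 = 1185.5
Financial account = -(1185.5 + 159.9) = -1345.4

-1345.4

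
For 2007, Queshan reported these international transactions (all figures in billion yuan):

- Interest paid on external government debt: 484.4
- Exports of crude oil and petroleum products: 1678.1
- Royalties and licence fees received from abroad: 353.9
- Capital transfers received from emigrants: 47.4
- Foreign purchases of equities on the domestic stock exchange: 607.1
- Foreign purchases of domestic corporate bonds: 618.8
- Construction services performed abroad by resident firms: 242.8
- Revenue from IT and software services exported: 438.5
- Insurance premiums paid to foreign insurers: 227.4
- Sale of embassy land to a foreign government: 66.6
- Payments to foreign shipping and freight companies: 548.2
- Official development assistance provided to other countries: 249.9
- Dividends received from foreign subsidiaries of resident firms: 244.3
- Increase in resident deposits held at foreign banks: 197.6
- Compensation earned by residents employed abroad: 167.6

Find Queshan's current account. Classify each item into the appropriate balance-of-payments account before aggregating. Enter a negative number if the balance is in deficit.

1615.3

Goods: 1678.1
Services: -227.4 + 353.9 - 548.2 + 242.8 + 438.5 = 259.6
Primary income: 244.3 + 167.6 - 484.4 = -72.5
Secondary income: -249.9
Current account = 1678.1 + 259.6 + (-72.5) + (-249.9) = 1615.3
(Excluded from the current account — capital account: capital transfers received from emigrants 47.4, sale of embassy land to a foreign government 66.6; financial account: foreign purchases of equities on the domestic stock exchange 607.1, foreign purchases of domestic corporate bonds 618.8, increase in resident deposits held at foreign banks 197.6.)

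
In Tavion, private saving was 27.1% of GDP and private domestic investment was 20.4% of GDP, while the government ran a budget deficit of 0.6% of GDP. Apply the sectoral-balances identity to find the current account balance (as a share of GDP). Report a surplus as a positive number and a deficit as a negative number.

By the sectoral-balances identity, CA = (S_private - I) + (T - G).
Private balance = 27.1 - 20.4 = 6.7
Government balance (T - G) = -0.6
CA = 6.7 + (-0.6) = 6.1

6.1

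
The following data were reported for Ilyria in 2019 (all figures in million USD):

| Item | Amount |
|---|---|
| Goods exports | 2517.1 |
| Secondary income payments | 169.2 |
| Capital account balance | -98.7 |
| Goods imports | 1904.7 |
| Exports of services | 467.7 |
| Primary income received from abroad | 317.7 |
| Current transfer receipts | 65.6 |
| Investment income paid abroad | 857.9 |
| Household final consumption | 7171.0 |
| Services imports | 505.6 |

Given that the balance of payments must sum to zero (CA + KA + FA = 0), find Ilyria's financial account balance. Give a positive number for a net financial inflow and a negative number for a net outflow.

Goods balance = 2517.1 - 1904.7 = 612.4
Services balance = 467.7 - 505.6 = -37.9
Trade balance (goods + services) = 612.4 + (-37.9) = 574.5
Net primary income = 317.7 - 857.9 = -540.2
Net secondary income = 65.6 - 169.2 = -103.6
Current account = 574.5 + (-540.2) + (-103.6) = -69.3
Financial account = -(-69.3 + (-98.7)) = 168.0

168.0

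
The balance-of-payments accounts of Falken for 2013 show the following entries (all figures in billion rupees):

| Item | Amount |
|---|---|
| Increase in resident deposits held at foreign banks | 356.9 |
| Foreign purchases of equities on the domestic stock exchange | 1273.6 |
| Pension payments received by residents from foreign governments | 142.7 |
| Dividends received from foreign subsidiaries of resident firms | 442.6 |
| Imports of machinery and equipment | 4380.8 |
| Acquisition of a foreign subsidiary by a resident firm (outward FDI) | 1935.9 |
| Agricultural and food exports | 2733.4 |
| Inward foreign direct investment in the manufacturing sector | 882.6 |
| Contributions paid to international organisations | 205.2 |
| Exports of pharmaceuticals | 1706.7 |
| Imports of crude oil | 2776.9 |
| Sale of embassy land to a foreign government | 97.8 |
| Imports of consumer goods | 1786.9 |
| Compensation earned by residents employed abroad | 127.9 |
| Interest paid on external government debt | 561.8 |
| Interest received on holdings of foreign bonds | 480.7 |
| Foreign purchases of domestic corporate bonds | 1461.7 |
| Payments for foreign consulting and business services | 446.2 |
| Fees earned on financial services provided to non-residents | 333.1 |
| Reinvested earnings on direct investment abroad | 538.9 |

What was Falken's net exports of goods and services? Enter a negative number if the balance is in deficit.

-4617.6

Goods: 2733.4 - 2776.9 - 4380.8 - 1786.9 + 1706.7 = -4504.5
Services: 333.1 - 446.2 = -113.1
Trade balance = -4504.5 + (-113.1) = -4617.6
(Excluded from the trade balance — financial account: increase in resident deposits held at foreign banks 356.9, foreign purchases of equities on the domestic stock exchange 1273.6, acquisition of a foreign subsidiary by a resident firm (outward FDI) 1935.9, inward foreign direct investment in the manufacturing sector 882.6, foreign purchases of domestic corporate bonds 1461.7; secondary income: pension payments received by residents from foreign governments 142.7, contributions paid to international organisations 205.2; primary income: dividends received from foreign subsidiaries of resident firms 442.6, compensation earned by residents employed abroad 127.9, interest paid on external government debt 561.8, interest received on holdings of foreign bonds 480.7, reinvested earnings on direct investment abroad 538.9; capital account: sale of embassy land to a foreign government 97.8.)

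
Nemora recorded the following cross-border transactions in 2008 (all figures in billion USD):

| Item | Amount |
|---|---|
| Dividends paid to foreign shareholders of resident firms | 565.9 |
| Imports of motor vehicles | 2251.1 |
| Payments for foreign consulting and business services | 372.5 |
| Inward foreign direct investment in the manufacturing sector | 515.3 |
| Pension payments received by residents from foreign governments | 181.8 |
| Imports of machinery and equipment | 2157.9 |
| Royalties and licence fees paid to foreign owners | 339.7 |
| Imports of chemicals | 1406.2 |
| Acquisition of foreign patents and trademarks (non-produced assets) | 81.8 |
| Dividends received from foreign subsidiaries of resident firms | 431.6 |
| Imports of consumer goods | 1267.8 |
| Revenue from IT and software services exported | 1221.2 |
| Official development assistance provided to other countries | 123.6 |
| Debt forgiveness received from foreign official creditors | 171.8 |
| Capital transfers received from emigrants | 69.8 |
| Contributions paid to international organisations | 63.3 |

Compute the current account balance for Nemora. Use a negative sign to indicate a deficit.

Goods: -1267.8 - 1406.2 - 2251.1 - 2157.9 = -7083.0
Services: -339.7 - 372.5 + 1221.2 = 509.0
Primary income: -565.9 + 431.6 = -134.3
Secondary income: -63.3 - 123.6 + 181.8 = -5.1
Current account = (-7083.0) + 509.0 + (-134.3) + (-5.1) = -6713.4
(Excluded from the current account — financial account: inward foreign direct investment in the manufacturing sector 515.3; capital account: acquisition of foreign patents and trademarks (non-produced assets) 81.8, debt forgiveness received from foreign official creditors 171.8, capital transfers received from emigrants 69.8.)

-6713.4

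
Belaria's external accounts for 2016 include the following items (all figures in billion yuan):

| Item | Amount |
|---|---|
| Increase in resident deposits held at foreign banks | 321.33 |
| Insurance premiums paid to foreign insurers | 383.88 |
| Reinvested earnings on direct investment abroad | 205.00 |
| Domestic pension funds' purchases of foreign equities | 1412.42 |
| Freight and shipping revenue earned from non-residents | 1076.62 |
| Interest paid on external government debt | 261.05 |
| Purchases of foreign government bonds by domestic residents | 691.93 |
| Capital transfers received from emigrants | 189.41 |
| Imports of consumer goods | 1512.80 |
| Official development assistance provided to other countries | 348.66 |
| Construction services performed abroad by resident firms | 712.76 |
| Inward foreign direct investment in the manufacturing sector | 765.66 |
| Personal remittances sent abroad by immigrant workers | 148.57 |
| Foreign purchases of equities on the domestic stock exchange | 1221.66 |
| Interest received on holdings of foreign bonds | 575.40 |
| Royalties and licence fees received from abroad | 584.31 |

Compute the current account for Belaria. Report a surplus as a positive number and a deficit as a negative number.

Goods: -1512.80
Services: 1076.62 - 383.88 + 584.31 + 712.76 = 1989.81
Primary income: -261.05 + 575.40 + 205.00 = 519.35
Secondary income: -148.57 - 348.66 = -497.23
Current account = (-1512.80) + 1989.81 + 519.35 + (-497.23) = 499.13
(Excluded from the current account — financial account: increase in resident deposits held at foreign banks 321.33, domestic pension funds' purchases of foreign equities 1412.42, purchases of foreign government bonds by domestic residents 691.93, inward foreign direct investment in the manufacturing sector 765.66, foreign purchases of equities on the domestic stock exchange 1221.66; capital account: capital transfers received from emigrants 189.41.)

499.13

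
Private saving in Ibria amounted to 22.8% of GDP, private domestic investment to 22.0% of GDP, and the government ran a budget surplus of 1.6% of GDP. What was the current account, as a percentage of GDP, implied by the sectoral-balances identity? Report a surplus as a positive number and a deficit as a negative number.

2.4

By the sectoral-balances identity, CA = (S_private - I) + (T - G).
Private balance = 22.8 - 22.0 = 0.8
Government balance (T - G) = 1.6
CA = 0.8 + 1.6 = 2.4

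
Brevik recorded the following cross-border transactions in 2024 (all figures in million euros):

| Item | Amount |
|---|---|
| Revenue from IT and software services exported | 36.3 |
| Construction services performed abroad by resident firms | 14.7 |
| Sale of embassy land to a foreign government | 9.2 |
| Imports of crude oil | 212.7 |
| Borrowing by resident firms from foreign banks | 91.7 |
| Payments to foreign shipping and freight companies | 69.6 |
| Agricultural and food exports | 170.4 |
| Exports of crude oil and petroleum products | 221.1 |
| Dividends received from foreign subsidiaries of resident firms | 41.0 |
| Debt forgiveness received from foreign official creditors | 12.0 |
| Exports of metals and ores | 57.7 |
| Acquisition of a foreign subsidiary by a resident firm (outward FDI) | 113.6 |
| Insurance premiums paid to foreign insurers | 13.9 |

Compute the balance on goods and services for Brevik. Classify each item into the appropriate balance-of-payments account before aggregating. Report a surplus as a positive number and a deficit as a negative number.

204.0

Goods: -212.7 + 221.1 + 57.7 + 170.4 = 236.5
Services: 36.3 + 14.7 - 69.6 - 13.9 = -32.5
Trade balance = 236.5 + (-32.5) = 204.0
(Excluded from the trade balance — capital account: sale of embassy land to a foreign government 9.2, debt forgiveness received from foreign official creditors 12.0; financial account: borrowing by resident firms from foreign banks 91.7, acquisition of a foreign subsidiary by a resident firm (outward FDI) 113.6; primary income: dividends received from foreign subsidiaries of resident firms 41.0.)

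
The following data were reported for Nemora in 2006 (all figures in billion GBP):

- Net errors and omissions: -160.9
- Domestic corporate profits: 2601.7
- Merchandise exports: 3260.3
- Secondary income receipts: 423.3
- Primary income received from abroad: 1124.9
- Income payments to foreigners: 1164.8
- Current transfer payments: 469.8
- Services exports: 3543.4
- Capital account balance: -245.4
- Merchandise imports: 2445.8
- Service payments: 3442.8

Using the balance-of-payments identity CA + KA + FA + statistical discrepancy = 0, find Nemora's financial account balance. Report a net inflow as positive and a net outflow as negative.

-422.4

Goods balance = 3260.3 - 2445.8 = 814.5
Services balance = 3543.4 - 3442.8 = 100.6
Trade balance (goods + services) = 814.5 + 100.6 = 915.1
Net primary income = 1124.9 - 1164.8 = -39.9
Net secondary income = 423.3 - 469.8 = -46.5
Current account = 915.1 + (-39.9) + (-46.5) = 828.7
Financial account = -(828.7 + (-245.4) + (-160.9)) = -422.4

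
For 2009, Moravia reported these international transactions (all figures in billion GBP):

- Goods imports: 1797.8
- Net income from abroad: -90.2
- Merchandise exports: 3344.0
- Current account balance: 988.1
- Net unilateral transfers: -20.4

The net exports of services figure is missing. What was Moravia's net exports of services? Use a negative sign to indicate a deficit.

-447.5

Current account = goods balance + services balance + net primary income + net secondary income
Sum of the known components = 1435.6
Net exports of services = CA - (known components) = 988.1 - 1435.6 = -447.5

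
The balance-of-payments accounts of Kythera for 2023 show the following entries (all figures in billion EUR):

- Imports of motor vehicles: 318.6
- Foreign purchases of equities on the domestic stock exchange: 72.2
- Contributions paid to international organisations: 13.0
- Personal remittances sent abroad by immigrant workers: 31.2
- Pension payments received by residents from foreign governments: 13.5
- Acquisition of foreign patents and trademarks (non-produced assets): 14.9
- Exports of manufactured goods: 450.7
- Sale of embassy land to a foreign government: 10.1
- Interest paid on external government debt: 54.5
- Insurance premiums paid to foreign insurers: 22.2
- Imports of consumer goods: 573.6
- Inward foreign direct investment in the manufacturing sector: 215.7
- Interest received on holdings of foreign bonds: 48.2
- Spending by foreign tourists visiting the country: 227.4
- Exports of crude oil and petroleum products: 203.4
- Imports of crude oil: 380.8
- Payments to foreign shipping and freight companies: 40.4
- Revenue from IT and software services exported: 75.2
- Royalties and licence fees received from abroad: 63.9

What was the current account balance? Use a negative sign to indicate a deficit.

-352.0

Goods: -318.6 - 380.8 + 203.4 - 573.6 + 450.7 = -618.9
Services: -40.4 + 227.4 + 75.2 + 63.9 - 22.2 = 303.9
Primary income: -54.5 + 48.2 = -6.3
Secondary income: -13.0 - 31.2 + 13.5 = -30.7
Current account = (-618.9) + 303.9 + (-6.3) + (-30.7) = -352.0
(Excluded from the current account — financial account: foreign purchases of equities on the domestic stock exchange 72.2, inward foreign direct investment in the manufacturing sector 215.7; capital account: acquisition of foreign patents and trademarks (non-produced assets) 14.9, sale of embassy land to a foreign government 10.1.)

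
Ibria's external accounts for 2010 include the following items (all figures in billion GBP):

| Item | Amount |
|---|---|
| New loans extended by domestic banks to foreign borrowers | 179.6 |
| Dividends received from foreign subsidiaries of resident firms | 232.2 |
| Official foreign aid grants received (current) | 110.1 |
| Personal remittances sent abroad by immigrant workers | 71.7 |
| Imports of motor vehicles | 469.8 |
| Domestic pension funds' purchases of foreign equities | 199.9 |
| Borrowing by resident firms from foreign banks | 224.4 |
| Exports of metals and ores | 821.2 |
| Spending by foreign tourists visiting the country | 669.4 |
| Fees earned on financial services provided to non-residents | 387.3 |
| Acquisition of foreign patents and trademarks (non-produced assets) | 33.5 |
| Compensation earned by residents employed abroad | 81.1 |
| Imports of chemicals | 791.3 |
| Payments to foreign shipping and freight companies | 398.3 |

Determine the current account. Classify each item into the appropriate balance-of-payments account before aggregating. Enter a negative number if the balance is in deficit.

570.2

Goods: -791.3 - 469.8 + 821.2 = -439.9
Services: -398.3 + 387.3 + 669.4 = 658.4
Primary income: 232.2 + 81.1 = 313.3
Secondary income: 110.1 - 71.7 = 38.4
Current account = (-439.9) + 658.4 + 313.3 + 38.4 = 570.2
(Excluded from the current account — financial account: new loans extended by domestic banks to foreign borrowers 179.6, domestic pension funds' purchases of foreign equities 199.9, borrowing by resident firms from foreign banks 224.4; capital account: acquisition of foreign patents and trademarks (non-produced assets) 33.5.)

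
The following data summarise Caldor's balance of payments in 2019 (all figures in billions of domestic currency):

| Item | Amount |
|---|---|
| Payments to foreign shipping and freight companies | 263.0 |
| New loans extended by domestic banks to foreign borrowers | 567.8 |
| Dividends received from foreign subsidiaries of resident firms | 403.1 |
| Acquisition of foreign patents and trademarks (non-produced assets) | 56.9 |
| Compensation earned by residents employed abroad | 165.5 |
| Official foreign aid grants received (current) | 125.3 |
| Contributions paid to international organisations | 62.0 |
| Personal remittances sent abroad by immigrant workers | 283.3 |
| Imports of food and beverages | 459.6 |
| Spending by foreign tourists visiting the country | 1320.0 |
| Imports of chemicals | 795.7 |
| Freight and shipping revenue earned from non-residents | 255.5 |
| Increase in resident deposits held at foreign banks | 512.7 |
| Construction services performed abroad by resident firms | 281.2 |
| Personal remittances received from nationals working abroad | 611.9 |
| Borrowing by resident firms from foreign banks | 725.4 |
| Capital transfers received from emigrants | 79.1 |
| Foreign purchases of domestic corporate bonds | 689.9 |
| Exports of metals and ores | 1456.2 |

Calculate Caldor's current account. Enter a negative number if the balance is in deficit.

Goods: -459.6 - 795.7 + 1456.2 = 200.9
Services: 281.2 + 1320.0 - 263.0 + 255.5 = 1593.7
Primary income: 165.5 + 403.1 = 568.6
Secondary income: -62.0 - 283.3 + 611.9 + 125.3 = 391.9
Current account = 200.9 + 1593.7 + 568.6 + 391.9 = 2755.1
(Excluded from the current account — financial account: new loans extended by domestic banks to foreign borrowers 567.8, increase in resident deposits held at foreign banks 512.7, borrowing by resident firms from foreign banks 725.4, foreign purchases of domestic corporate bonds 689.9; capital account: acquisition of foreign patents and trademarks (non-produced assets) 56.9, capital transfers received from emigrants 79.1.)

2755.1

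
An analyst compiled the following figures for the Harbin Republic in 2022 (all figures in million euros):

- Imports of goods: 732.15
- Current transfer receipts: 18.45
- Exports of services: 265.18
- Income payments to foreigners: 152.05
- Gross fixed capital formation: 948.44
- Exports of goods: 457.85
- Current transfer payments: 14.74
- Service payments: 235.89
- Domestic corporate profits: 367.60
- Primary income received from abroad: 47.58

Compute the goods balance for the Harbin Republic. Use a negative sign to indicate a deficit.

Goods balance = 457.85 - 732.15 = -274.30

-274.30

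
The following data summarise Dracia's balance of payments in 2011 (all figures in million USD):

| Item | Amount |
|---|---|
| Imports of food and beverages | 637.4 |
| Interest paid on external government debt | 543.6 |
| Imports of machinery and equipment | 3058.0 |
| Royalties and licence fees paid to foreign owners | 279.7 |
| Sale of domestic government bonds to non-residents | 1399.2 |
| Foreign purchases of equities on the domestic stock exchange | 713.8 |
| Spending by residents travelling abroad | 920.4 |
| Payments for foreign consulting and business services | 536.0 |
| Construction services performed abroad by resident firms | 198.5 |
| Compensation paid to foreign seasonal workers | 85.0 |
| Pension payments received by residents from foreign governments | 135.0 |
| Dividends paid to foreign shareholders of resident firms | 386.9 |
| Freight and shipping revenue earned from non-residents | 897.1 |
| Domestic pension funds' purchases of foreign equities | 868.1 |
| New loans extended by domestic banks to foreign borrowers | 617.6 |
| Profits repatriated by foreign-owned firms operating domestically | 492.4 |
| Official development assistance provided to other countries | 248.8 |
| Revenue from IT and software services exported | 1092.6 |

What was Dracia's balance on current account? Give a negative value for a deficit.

Goods: -3058.0 - 637.4 = -3695.4
Services: -920.4 - 279.7 + 897.1 + 198.5 - 536.0 + 1092.6 = 452.1
Primary income: -543.6 - 386.9 - 85.0 - 492.4 = -1507.9
Secondary income: -248.8 + 135.0 = -113.8
Current account = (-3695.4) + 452.1 + (-1507.9) + (-113.8) = -4865.0
(Excluded from the current account — financial account: sale of domestic government bonds to non-residents 1399.2, foreign purchases of equities on the domestic stock exchange 713.8, domestic pension funds' purchases of foreign equities 868.1, new loans extended by domestic banks to foreign borrowers 617.6.)

-4865.0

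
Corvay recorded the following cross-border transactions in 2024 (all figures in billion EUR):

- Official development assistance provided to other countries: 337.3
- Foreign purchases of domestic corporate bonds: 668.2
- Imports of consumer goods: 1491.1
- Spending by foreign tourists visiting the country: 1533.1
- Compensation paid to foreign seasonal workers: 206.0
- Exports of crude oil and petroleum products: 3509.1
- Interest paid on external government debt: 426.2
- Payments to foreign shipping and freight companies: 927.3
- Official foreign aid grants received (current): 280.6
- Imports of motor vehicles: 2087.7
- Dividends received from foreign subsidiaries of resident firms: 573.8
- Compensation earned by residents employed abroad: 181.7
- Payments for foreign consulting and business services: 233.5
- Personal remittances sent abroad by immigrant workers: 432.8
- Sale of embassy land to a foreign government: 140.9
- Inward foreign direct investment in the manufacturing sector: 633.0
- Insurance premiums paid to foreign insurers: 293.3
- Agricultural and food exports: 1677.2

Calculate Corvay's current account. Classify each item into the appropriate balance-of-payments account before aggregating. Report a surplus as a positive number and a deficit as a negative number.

1320.3

Goods: 1677.2 + 3509.1 - 1491.1 - 2087.7 = 1607.5
Services: 1533.1 - 927.3 - 233.5 - 293.3 = 79.0
Primary income: 181.7 - 426.2 + 573.8 - 206.0 = 123.3
Secondary income: 280.6 - 337.3 - 432.8 = -489.5
Current account = 1607.5 + 79.0 + 123.3 + (-489.5) = 1320.3
(Excluded from the current account — financial account: foreign purchases of domestic corporate bonds 668.2, inward foreign direct investment in the manufacturing sector 633.0; capital account: sale of embassy land to a foreign government 140.9.)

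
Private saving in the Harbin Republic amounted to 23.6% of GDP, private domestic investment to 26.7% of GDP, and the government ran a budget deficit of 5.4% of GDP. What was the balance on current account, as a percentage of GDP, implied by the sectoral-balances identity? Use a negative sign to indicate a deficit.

-8.5

By the sectoral-balances identity, CA = (S_private - I) + (T - G).
Private balance = 23.6 - 26.7 = -3.1
Government balance (T - G) = -5.4
CA = -3.1 + (-5.4) = -8.5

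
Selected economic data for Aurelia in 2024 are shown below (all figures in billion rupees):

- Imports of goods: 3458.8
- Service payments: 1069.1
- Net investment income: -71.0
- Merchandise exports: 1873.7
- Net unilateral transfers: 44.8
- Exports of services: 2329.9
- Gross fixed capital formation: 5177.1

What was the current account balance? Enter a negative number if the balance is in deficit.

-350.5

Goods balance = 1873.7 - 3458.8 = -1585.1
Services balance = 2329.9 - 1069.1 = 1260.8
Trade balance (goods + services) = -1585.1 + 1260.8 = -324.3
Net primary income = -71.0
Net secondary income = 44.8
Current account = -324.3 + (-71.0) + 44.8 = -350.5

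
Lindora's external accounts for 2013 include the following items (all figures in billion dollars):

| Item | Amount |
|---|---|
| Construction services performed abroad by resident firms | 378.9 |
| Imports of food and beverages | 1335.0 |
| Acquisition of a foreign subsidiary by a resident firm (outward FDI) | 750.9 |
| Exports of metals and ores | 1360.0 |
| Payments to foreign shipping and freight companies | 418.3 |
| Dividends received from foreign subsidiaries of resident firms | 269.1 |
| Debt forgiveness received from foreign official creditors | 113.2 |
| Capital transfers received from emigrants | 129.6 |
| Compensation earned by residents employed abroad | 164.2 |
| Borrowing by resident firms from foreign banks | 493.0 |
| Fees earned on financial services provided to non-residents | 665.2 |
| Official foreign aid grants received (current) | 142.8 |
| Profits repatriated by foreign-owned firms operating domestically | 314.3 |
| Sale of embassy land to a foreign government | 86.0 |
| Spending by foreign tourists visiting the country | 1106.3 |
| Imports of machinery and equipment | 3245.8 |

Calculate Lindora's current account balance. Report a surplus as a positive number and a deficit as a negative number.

-1226.9

Goods: -1335.0 + 1360.0 - 3245.8 = -3220.8
Services: 665.2 - 418.3 + 1106.3 + 378.9 = 1732.1
Primary income: -314.3 + 164.2 + 269.1 = 119.0
Secondary income: 142.8
Current account = (-3220.8) + 1732.1 + 119.0 + 142.8 = -1226.9
(Excluded from the current account — financial account: acquisition of a foreign subsidiary by a resident firm (outward FDI) 750.9, borrowing by resident firms from foreign banks 493.0; capital account: debt forgiveness received from foreign official creditors 113.2, capital transfers received from emigrants 129.6, sale of embassy land to a foreign government 86.0.)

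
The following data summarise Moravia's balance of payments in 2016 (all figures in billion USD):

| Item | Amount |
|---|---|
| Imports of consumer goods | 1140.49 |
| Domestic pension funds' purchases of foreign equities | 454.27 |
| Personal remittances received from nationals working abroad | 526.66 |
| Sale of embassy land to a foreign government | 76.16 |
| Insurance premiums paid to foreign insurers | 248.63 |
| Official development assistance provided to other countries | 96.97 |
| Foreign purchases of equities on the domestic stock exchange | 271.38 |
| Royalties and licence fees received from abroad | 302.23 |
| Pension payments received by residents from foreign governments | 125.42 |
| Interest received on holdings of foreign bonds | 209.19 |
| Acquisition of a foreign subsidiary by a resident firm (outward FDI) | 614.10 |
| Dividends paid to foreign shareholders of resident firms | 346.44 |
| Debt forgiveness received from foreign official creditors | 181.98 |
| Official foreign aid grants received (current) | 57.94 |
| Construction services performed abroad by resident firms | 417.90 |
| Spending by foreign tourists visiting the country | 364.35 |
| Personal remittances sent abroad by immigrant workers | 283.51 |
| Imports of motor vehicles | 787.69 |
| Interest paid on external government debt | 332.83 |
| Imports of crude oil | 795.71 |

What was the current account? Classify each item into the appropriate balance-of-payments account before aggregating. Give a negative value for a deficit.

Goods: -795.71 - 1140.49 - 787.69 = -2723.89
Services: 417.90 - 248.63 + 364.35 + 302.23 = 835.85
Primary income: 209.19 - 332.83 - 346.44 = -470.08
Secondary income: -283.51 + 526.66 + 57.94 - 96.97 + 125.42 = 329.54
Current account = (-2723.89) + 835.85 + (-470.08) + 329.54 = -2028.58
(Excluded from the current account — financial account: domestic pension funds' purchases of foreign equities 454.27, foreign purchases of equities on the domestic stock exchange 271.38, acquisition of a foreign subsidiary by a resident firm (outward FDI) 614.10; capital account: sale of embassy land to a foreign government 76.16, debt forgiveness received from foreign official creditors 181.98.)

-2028.58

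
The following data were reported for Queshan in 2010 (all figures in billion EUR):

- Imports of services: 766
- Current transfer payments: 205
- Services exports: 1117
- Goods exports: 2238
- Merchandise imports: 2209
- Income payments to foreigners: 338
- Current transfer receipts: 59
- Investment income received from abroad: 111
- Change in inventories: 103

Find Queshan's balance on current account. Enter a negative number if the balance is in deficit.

Goods balance = 2238 - 2209 = 29
Services balance = 1117 - 766 = 351
Trade balance (goods + services) = 29 + 351 = 380
Net primary income = 111 - 338 = -227
Net secondary income = 59 - 205 = -146
Current account = 380 + (-227) + (-146) = 7

7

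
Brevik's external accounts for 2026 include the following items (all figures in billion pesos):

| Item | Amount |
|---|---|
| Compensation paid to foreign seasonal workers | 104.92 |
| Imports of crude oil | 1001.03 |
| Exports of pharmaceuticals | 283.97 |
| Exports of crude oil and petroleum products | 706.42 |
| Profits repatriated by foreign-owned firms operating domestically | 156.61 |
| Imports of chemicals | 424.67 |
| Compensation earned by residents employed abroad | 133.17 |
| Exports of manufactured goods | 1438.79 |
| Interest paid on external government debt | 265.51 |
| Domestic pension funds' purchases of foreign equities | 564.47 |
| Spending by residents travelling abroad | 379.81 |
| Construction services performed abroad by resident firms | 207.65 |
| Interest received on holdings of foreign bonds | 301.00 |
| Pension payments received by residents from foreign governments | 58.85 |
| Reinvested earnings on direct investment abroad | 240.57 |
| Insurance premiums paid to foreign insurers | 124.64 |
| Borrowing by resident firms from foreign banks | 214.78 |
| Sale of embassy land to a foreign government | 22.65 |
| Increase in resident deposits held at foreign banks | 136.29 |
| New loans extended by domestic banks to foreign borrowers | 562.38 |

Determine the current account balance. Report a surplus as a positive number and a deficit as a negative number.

Goods: 706.42 + 283.97 - 424.67 + 1438.79 - 1001.03 = 1003.48
Services: -379.81 + 207.65 - 124.64 = -296.80
Primary income: -265.51 - 104.92 + 240.57 - 156.61 + 301.00 + 133.17 = 147.70
Secondary income: 58.85
Current account = 1003.48 + (-296.80) + 147.70 + 58.85 = 913.23
(Excluded from the current account — financial account: domestic pension funds' purchases of foreign equities 564.47, borrowing by resident firms from foreign banks 214.78, increase in resident deposits held at foreign banks 136.29, new loans extended by domestic banks to foreign borrowers 562.38; capital account: sale of embassy land to a foreign government 22.65.)

913.23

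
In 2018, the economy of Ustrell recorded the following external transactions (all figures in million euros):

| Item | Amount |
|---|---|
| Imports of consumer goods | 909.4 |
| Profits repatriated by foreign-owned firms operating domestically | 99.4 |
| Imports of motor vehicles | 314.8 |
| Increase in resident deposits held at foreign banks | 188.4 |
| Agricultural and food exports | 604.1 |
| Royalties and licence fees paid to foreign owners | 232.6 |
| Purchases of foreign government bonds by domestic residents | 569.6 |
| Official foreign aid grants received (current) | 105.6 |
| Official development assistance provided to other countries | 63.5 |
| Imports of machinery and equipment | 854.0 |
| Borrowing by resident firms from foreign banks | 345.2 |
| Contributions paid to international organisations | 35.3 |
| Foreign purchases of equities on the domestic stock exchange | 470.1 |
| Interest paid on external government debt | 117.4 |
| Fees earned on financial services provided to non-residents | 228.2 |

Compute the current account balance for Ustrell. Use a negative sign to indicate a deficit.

Goods: -909.4 - 854.0 + 604.1 - 314.8 = -1474.1
Services: -232.6 + 228.2 = -4.4
Primary income: -99.4 - 117.4 = -216.8
Secondary income: -35.3 + 105.6 - 63.5 = 6.8
Current account = (-1474.1) + (-4.4) + (-216.8) + 6.8 = -1688.5
(Excluded from the current account — financial account: increase in resident deposits held at foreign banks 188.4, purchases of foreign government bonds by domestic residents 569.6, borrowing by resident firms from foreign banks 345.2, foreign purchases of equities on the domestic stock exchange 470.1.)

-1688.5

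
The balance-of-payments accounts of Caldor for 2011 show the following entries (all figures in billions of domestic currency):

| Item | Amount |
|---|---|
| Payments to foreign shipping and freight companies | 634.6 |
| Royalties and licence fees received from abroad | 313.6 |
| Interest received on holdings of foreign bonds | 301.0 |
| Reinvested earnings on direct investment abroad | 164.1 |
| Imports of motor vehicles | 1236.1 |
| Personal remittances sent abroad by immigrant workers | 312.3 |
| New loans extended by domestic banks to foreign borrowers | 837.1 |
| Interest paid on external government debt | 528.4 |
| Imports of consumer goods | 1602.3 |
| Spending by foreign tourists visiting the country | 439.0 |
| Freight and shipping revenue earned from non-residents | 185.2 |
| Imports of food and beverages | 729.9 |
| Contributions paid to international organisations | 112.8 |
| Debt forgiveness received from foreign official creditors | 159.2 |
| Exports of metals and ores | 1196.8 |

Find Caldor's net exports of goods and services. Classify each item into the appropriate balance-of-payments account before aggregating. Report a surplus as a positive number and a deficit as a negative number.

Goods: -1236.1 - 1602.3 - 729.9 + 1196.8 = -2371.5
Services: 313.6 + 439.0 - 634.6 + 185.2 = 303.2
Trade balance = -2371.5 + 303.2 = -2068.3
(Excluded from the trade balance — primary income: interest received on holdings of foreign bonds 301.0, reinvested earnings on direct investment abroad 164.1, interest paid on external government debt 528.4; secondary income: personal remittances sent abroad by immigrant workers 312.3, contributions paid to international organisations 112.8; financial account: new loans extended by domestic banks to foreign borrowers 837.1; capital account: debt forgiveness received from foreign official creditors 159.2.)

-2068.3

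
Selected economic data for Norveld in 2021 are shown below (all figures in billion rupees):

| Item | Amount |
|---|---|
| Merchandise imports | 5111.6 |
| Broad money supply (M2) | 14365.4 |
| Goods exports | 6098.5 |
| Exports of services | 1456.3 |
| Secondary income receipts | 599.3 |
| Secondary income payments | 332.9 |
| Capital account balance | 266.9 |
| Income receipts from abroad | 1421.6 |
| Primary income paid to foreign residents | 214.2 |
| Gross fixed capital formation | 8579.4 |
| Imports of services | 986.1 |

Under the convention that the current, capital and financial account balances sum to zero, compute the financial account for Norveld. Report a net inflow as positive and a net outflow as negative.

Goods balance = 6098.5 - 5111.6 = 986.9
Services balance = 1456.3 - 986.1 = 470.2
Trade balance (goods + services) = 986.9 + 470.2 = 1457.1
Net primary income = 1421.6 - 214.2 = 1207.4
Net secondary income = 599.3 - 332.9 = 266.4
Current account = 1457.1 + 1207.4 + 266.4 = 2930.9
Financial account = -(2930.9 + 266.9) = -3197.8

-3197.8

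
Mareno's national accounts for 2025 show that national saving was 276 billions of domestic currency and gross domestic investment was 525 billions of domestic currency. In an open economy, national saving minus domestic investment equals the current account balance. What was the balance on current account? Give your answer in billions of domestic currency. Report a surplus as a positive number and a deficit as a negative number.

CA = S - I = 276 - 525 = -249

-249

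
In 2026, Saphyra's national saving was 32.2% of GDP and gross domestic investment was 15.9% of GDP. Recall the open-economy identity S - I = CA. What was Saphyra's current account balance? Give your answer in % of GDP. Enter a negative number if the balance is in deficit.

16.3

CA = S - I = 32.2 - 15.9 = 16.3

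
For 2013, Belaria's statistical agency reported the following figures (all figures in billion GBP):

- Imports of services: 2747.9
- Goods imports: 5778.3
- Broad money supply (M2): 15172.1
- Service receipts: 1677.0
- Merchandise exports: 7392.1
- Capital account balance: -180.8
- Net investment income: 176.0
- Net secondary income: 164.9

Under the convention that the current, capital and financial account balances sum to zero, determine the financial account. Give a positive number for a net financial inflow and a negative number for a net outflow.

Goods balance = 7392.1 - 5778.3 = 1613.8
Services balance = 1677.0 - 2747.9 = -1070.9
Trade balance (goods + services) = 1613.8 + (-1070.9) = 542.9
Net primary income = 176.0
Net secondary income = 164.9
Current account = 542.9 + 176.0 + 164.9 = 883.8
Financial account = -(883.8 + (-180.8)) = -703.0

-703.0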